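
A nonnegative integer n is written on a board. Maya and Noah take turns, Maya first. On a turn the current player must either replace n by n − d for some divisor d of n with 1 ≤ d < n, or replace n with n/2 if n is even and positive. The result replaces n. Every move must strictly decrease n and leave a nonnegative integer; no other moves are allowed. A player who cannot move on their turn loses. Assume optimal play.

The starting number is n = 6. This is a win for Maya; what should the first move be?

Positions with no move are L. A position that does have a move is losing for the player to move precisely when every available move leads to a winning position for the opponent. Fill in the labels:
n=0: no move → L
n=1: no move → L
n=2: reaches L-position 1 → W
n=3: only reaches 2(W), which is W → L
n=4: reaches L-position 3 → W
n=5: only reaches 4(W), which is W → L
n=6: reaches L-position 3 → W
From 6, the L positions reachable in one move are: 3, 5. Any move reaching one of these is winning.

Move to 3.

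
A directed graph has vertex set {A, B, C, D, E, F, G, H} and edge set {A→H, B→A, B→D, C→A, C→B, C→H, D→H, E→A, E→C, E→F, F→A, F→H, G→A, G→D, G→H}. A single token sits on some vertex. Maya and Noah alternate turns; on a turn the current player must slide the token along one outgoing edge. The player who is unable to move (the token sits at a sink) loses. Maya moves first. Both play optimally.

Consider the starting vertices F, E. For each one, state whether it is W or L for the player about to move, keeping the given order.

F: W, E: L

Classify positions by backward induction: terminal positions (no move available) are L. From any other position, the mover wins iff some move reaches an L.
Every edge goes from a vertex to one that appears earlier in the order H, D, A, B, F, G, C, E, so processing vertices in that order labels each vertex after all of its successors.
H: no outgoing edge → L
D: reaches L-position H → W
A: reaches L-position H → W
B: only reaches A(W), D(W), all W → L
F: reaches L-position H → W
G: reaches L-position H → W
C: reaches L-position B → W
E: only reaches C(W), F(W), A(W), all W → L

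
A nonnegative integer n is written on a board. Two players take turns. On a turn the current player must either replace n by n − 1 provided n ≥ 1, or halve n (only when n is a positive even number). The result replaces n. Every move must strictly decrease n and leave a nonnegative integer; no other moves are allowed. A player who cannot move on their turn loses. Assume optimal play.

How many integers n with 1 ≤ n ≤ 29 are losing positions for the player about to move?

14

Work bottom-up. With no move the player to move loses. Otherwise the position is W if at least one move leads to an L position for the opponent, and L if every move leads to a W.
n=0: no move → L
n=1: can move to 0, which is L ⇒ W
n=2: the only move is to 1(W), a W ⇒ L
n=3: can move to 2, which is L ⇒ W
n=4: can move to 2, which is L ⇒ W
n=5: the only move is to 4(W), a W ⇒ L
n=6: can move to 5, which is L ⇒ W
n=7: the only move is to 6(W), a W ⇒ L
n=8: can move to 7, which is L ⇒ W
n=9: the only move is to 8(W), a W ⇒ L
n=10: can move to 5, which is L ⇒ W
n=11: the only move is to 10(W), a W ⇒ L
n=12: can move to 11, which is L ⇒ W
n=13: the only move is to 12(W), a W ⇒ L
n=14: can move to 7, which is L ⇒ W
n=15: the only move is to 14(W), a W ⇒ L
n=16: can move to 15, which is L ⇒ W
n=17: the only move is to 16(W), a W ⇒ L
n=18: can move to 9, which is L ⇒ W
n=19: the only move is to 18(W), a W ⇒ L
n=20: can move to 19, which is L ⇒ W
n=21: the only move is to 20(W), a W ⇒ L
n=22: can move to 11, which is L ⇒ W
n=23: the only move is to 22(W), a W ⇒ L
n=24: can move to 23, which is L ⇒ W
n=25: the only move is to 24(W), a W ⇒ L
n=26: can move to 13, which is L ⇒ W
n=27: the only move is to 26(W), a W ⇒ L
n=28: can move to 27, which is L ⇒ W
n=29: the only move is to 28(W), a W ⇒ L
L entries with 1 ≤ n ≤ 29 (n=0 is outside the asked range and is not counted): n = 2, 5, 7, 9, 11, 13, 15, 17, 19, 21, 23, 25, 27, 29; that makes 14.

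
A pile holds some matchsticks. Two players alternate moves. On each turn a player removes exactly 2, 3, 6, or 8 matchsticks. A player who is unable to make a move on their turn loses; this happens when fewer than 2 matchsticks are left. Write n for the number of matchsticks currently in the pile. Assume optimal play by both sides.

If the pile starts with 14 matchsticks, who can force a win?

The second player wins.

Label each position W (a win for the player to move) or L (a loss). A position with no legal move is L; any other position is W exactly when some move reaches an L, and L when every move reaches a W.
n=0: no move → L
n=1: no move → L
n=2: reaches L-position 0 → W
n=3: reaches L-position 1 → W
n=4: reaches L-position 1 → W
n=5: only reaches 3(W), 2(W), all W → L
n=6: reaches L-position 0 → W
n=7: reaches L-position 5 → W
n=8: reaches L-position 5 → W
n=9: reaches L-position 1 → W
n=10: only reaches 8(W), 7(W), 4(W), 2(W), all W → L
n=11: reaches L-position 5 → W
n=12: reaches L-position 10 → W
n=13: reaches L-position 10 → W
n=14: only reaches 12(W), 11(W), 8(W), 6(W), all W → L
Every move from 14 reaches a W position, so the mover loses.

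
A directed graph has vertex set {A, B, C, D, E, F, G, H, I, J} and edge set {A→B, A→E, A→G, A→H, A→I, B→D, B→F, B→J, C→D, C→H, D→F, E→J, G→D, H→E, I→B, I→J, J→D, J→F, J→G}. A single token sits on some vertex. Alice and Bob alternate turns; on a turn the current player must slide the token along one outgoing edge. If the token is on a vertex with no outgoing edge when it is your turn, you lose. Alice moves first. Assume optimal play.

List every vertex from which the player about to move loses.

C, E, F, G, I

Positions with no move are L. A position that does have a move is losing for the player to move precisely when every available move leads to a winning position for the opponent. Fill in the labels:
Every edge goes from a vertex to one that appears earlier in the order F, D, G, J, B, E, H, I, C, A, so processing vertices in that order labels each vertex after all of its successors.
F: no outgoing edge → L
D: reaches L-position F → W
G: only reaches D(W), which is W → L
J: reaches L-position G → W
B: reaches L-position F → W
E: only reaches J(W), which is W → L
H: reaches L-position E → W
I: only reaches B(W), J(W), all W → L
C: only reaches H(W), D(W), all W → L
A: reaches L-position I → W
The losing starting vertices are exactly the entries labelled L in this table (5 of them).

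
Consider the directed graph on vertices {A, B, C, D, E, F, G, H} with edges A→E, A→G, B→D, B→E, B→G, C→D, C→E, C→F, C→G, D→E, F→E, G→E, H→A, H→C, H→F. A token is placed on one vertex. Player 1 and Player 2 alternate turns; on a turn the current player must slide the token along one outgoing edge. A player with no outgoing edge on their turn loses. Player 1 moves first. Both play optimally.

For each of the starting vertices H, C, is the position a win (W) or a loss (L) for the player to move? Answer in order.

Label each position W (a win for the player to move) or L (a loss). A position with no legal move is L; any other position is W exactly when some move reaches an L, and L when every move reaches a W.
Every edge goes from a vertex to one that appears earlier in the order E, D, G, F, C, A, B, H, so processing vertices in that order labels each vertex after all of its successors.
E: no outgoing edge → L
D: →E(L), so W
G: →E(L), so W
F: →E(L), so W
C: →E(L), so W
A: →E(L), so W
B: →E(L), so W
H: →A(W), C(W), F(W) — all W, so L

H: L, C: W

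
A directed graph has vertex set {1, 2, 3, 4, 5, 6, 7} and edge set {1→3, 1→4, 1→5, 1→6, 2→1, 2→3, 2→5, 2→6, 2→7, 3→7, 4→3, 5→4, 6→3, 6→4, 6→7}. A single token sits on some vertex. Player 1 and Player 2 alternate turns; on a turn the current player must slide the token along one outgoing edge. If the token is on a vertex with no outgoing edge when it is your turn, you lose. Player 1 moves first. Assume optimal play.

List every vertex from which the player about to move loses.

4, 7

Compute win/loss labels from the base case upward. A position with no move is L. Any other position is W if it can reach an L in one move, else L.
Every edge goes from a vertex to one that appears earlier in the order 7, 3, 4, 5, 6, 1, 2, so processing vertices in that order labels each vertex after all of its successors.
7: no outgoing edge → L
3: reaches L-position 7 → W
4: only reaches 3(W), which is W → L
5: reaches L-position 4 → W
6: reaches L-position 4 → W
1: reaches L-position 4 → W
2: reaches L-position 7 → W
Reading off the rows marked L gives the requested list; there are 2 such vertices.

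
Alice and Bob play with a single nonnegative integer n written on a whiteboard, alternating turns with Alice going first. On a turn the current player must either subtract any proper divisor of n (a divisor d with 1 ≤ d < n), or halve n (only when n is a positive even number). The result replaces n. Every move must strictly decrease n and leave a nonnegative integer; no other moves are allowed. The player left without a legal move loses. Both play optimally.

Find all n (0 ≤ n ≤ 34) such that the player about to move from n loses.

Classify positions by backward induction: terminal positions (no move available) are L. From any other position, the mover wins iff some move reaches an L.
n=0: no move → L
n=1: no move → L
n=2: W (go to 1, an L position)
n=3: L (sole option 2(W) is W)
n=4: W (go to 3, an L position)
n=5: L (sole option 4(W) is W)
n=6: W (go to 3, an L position)
n=7: L (sole option 6(W) is W)
n=8: W (go to 7, an L position)
n=9: L (options 6(W), 8(W) are all W)
n=10: W (go to 5, an L position)
n=11: L (sole option 10(W) is W)
n=12: W (go to 9, an L position)
n=13: L (sole option 12(W) is W)
n=14: W (go to 7, an L position)
n=15: L (options 10(W), 12(W), 14(W) are all W)
n=16: W (go to 15, an L position)
n=17: L (sole option 16(W) is W)
n=18: W (go to 9, an L position)
n=19: L (sole option 18(W) is W)
n=20: W (go to 15, an L position)
n=21: L (options 14(W), 18(W), 20(W) are all W)
n=22: W (go to 11, an L position)
n=23: L (sole option 22(W) is W)
n=24: W (go to 21, an L position)
n=25: L (options 20(W), 24(W) are all W)
n=26: W (go to 13, an L position)
n=27: L (options 18(W), 24(W), 26(W) are all W)
n=28: W (go to 21, an L position)
n=29: L (sole option 28(W) is W)
n=30: W (go to 15, an L position)
n=31: L (sole option 30(W) is W)
n=32: W (go to 31, an L position)
n=33: L (options 22(W), 30(W), 32(W) are all W)
n=34: W (go to 17, an L position)
Reading off the rows marked L gives the requested list; there are 18 such values of n.

0, 1, 3, 5, 7, 9, 11, 13, 15, 17, 19, 21, 23, 25, 27, 29, 31, 33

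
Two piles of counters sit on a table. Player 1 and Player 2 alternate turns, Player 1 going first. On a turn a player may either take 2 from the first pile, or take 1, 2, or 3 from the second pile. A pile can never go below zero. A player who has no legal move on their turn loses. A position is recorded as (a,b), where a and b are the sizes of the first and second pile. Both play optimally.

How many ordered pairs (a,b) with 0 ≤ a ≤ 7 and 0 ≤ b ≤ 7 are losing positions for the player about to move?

16

Label each position W (a win for the player to move) or L (a loss). A position with no legal move is L; any other position is W exactly when some move reaches an L, and L when every move reaches a W.
Every move lowers a or b (never raises either), so fill the grid row by row in increasing a, and left to right within a row: each cell's successors are then already labelled.
      b=0  b=1  b=2  b=3  b=4  b=5  b=6  b=7
a=0:    L    W    W    W    L    W    W    W
a=1:    L    W    W    W    L    W    W    W
a=2:    W    L    W    W    W    L    W    W
a=3:    W    L    W    W    W    L    W    W
a=4:    L    W    W    W    L    W    W    W
a=5:    L    W    W    W    L    W    W    W
a=6:    W    L    W    W    W    L    W    W
a=7:    W    L    W    W    W    L    W    W
Cells with no legal move (terminal, hence L): (0,0), (1,0).
The remaining L cells, each justified by listing all of its moves:
(0,4): moves to (0,3)(W), (0,2)(W), (0,1)(W); every one is W ⇒ L
(1,4): moves to (1,3)(W), (1,2)(W), (1,1)(W); every one is W ⇒ L
(2,1): moves to (0,1)(W), (2,0)(W); every one is W ⇒ L
(2,5): moves to (0,5)(W), (2,4)(W), (2,3)(W), (2,2)(W); every one is W ⇒ L
(3,1): moves to (1,1)(W), (3,0)(W); every one is W ⇒ L
(3,5): moves to (1,5)(W), (3,4)(W), (3,3)(W), (3,2)(W); every one is W ⇒ L
(4,0): the only move is to (2,0)(W), a W ⇒ L
(4,4): moves to (2,4)(W), (4,3)(W), (4,2)(W), (4,1)(W); every one is W ⇒ L
(5,0): the only move is to (3,0)(W), a W ⇒ L
(5,4): moves to (3,4)(W), (5,3)(W), (5,2)(W), (5,1)(W); every one is W ⇒ L
(6,1): moves to (4,1)(W), (6,0)(W); every one is W ⇒ L
(6,5): moves to (4,5)(W), (6,4)(W), (6,3)(W), (6,2)(W); every one is W ⇒ L
(7,1): moves to (5,1)(W), (7,0)(W); every one is W ⇒ L
(7,5): moves to (5,5)(W), (7,4)(W), (7,3)(W), (7,2)(W); every one is W ⇒ L
Every other cell has at least one move into one of the L cells above, so it is W.
L cells per row: a=0: 2, a=1: 2, a=2: 2, a=3: 2, a=4: 2, a=5: 2, a=6: 2, a=7: 2; total 16.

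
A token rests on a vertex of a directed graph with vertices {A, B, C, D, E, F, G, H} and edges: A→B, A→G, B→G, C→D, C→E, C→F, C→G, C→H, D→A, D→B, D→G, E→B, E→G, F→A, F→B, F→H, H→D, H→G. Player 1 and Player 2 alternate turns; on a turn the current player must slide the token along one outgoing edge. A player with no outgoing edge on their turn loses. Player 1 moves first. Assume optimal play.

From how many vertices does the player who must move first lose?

Positions with no move are L. A position that does have a move is losing for the player to move precisely when every available move leads to a winning position for the opponent. Fill in the labels:
Every edge goes from a vertex to one that appears earlier in the order G, B, A, D, E, H, F, C, so processing vertices in that order labels each vertex after all of its successors.
G: no outgoing edge → L
B: →G(L), so W
A: →G(L), so W
D: →G(L), so W
E: →G(L), so W
H: →G(L), so W
F: →H(W), A(W), B(W) — all W, so L
C: →F(L), so W
The L vertices are F, G; that is 2 in all.

2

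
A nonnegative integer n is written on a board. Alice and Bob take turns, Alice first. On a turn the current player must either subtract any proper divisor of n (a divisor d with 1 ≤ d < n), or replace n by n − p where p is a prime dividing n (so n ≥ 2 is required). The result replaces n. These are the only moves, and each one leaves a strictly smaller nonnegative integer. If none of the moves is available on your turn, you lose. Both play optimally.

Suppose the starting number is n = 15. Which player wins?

Alice wins.

Compute win/loss labels from the base case upward. A position with no move is L. Any other position is W if it can reach an L in one move, else L.
n=0: no move → L
n=1: no move → L
n=2: can move to 0, which is L ⇒ W
n=3: can move to 0, which is L ⇒ W
n=4: moves to 2(W), 3(W); every one is W ⇒ L
n=5: can move to 0, which is L ⇒ W
n=6: can move to 4, which is L ⇒ W
n=7: can move to 0, which is L ⇒ W
n=8: can move to 4, which is L ⇒ W
n=9: moves to 6(W), 8(W); every one is W ⇒ L
n=10: can move to 9, which is L ⇒ W
n=11: can move to 0, which is L ⇒ W
n=12: can move to 9, which is L ⇒ W
n=13: can move to 0, which is L ⇒ W
n=14: moves to 7(W), 12(W), 13(W); every one is W ⇒ L
n=15: can move to 14, which is L ⇒ W
From 15 Alice can move to 14, reaching an L position.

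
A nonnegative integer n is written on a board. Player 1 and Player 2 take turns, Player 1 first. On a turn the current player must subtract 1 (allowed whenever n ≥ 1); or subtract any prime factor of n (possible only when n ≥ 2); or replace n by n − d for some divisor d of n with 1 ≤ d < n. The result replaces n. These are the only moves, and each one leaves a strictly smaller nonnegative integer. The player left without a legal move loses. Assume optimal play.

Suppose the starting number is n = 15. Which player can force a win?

Player 1 wins.

Work bottom-up. With no move the player to move loses. Otherwise the position is W if at least one move leads to an L position for the opponent, and L if every move leads to a W.
n=0: no move → L
n=1: can move to 0, which is L ⇒ W
n=2: can move to 0, which is L ⇒ W
n=3: can move to 0, which is L ⇒ W
n=4: moves to 2(W), 3(W); every one is W ⇒ L
n=5: can move to 0, which is L ⇒ W
n=6: can move to 4, which is L ⇒ W
n=7: can move to 0, which is L ⇒ W
n=8: can move to 4, which is L ⇒ W
n=9: moves to 6(W), 8(W); every one is W ⇒ L
n=10: can move to 9, which is L ⇒ W
n=11: can move to 0, which is L ⇒ W
n=12: can move to 9, which is L ⇒ W
n=13: can move to 0, which is L ⇒ W
n=14: moves to 7(W), 12(W), 13(W); every one is W ⇒ L
n=15: can move to 14, which is L ⇒ W
The starting position 15 is W: Player 1 should move to 14, handing over an L position.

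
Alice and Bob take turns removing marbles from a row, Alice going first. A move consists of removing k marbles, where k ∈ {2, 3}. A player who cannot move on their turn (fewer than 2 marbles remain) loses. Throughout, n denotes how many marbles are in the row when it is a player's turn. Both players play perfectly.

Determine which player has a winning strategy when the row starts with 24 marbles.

Alice wins.

Compute win/loss labels from the base case upward. A position with no move is L. Any other position is W if it can reach an L in one move, else L.
n=0: no move → L
n=1: no move → L
n=2: →0(L), so W
n=3: →1(L), so W
n=4: →1(L), so W
n=5: →3(W), 2(W) — all W, so L
n=6: →4(W), 3(W) — all W, so L
n=7: →5(L), so W
n=8: →6(L), so W
n=9: →6(L), so W
n=10: →8(W), 7(W) — all W, so L
n=11: →9(W), 8(W) — all W, so L
n=12: →10(L), so W
n=13: →11(L), so W
n=14: →11(L), so W
n=15: →13(W), 12(W) — all W, so L
n=16: →14(W), 13(W) — all W, so L
n=17: →15(L), so W
n=18: →16(L), so W
n=19: →16(L), so W
n=20: →18(W), 17(W) — all W, so L
n=21: →19(W), 18(W) — all W, so L
n=22: →20(L), so W
n=23: →21(L), so W
n=24: →21(L), so W
From 24 Alice can remove 3, leaving 21, reaching an L position.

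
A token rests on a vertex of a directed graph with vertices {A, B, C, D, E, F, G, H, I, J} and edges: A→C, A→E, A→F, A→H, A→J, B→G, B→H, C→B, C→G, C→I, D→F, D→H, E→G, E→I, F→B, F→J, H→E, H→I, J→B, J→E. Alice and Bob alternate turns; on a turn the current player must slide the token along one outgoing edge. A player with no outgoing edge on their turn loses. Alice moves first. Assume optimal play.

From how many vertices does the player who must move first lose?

Work bottom-up. With no move the player to move loses. Otherwise the position is W if at least one move leads to an L position for the opponent, and L if every move leads to a W.
Every edge goes from a vertex to one that appears earlier in the order G, I, E, H, B, J, F, C, A, D, so processing vertices in that order labels each vertex after all of its successors.
G: no outgoing edge → L
I: no outgoing edge → L
E: →I(L), so W
H: →I(L), so W
B: →G(L), so W
J: →B(W), E(W) — all W, so L
F: →J(L), so W
C: →I(L), so W
A: →J(L), so W
D: →F(W), H(W) — all W, so L
The L vertices are D, G, I, J; that is 4 in all.

4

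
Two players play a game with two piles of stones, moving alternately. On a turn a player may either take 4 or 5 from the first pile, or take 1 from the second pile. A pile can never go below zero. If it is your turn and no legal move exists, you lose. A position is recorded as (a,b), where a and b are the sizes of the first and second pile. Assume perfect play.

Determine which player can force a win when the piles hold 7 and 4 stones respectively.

The first player wins.

Label each position W (a win for the player to move) or L (a loss). A position with no legal move is L; any other position is W exactly when some move reaches an L, and L when every move reaches a W.
No move ever increases a pile, so every position that can arise here has a ≤ 7 and b ≤ 4; it is enough to label the cells with 0 ≤ a ≤ 7 and 0 ≤ b ≤ 4.
Every move lowers a or b (never raises either), so fill the grid row by row in increasing a, and left to right within a row: each cell's successors are then already labelled.
      b=0  b=1  b=2  b=3  b=4
a=0:    L    W    L    W    L
a=1:    L    W    L    W    L
a=2:    L    W    L    W    L
a=3:    L    W    L    W    L
a=4:    W    L    W    L    W
a=5:    W    L    W    L    W
a=6:    W    L    W    L    W
a=7:    W    L    W    L    W
Cells with no legal move (terminal, hence L): (0,0), (1,0), (2,0), (3,0).
The remaining L cells, each justified by listing all of its moves:
(0,2): →(0,1)(W) only, which is W, so L
(0,4): →(0,3)(W) only, which is W, so L
(1,2): →(1,1)(W) only, which is W, so L
(1,4): →(1,3)(W) only, which is W, so L
(2,2): →(2,1)(W) only, which is W, so L
(2,4): →(2,3)(W) only, which is W, so L
(3,2): →(3,1)(W) only, which is W, so L
(3,4): →(3,3)(W) only, which is W, so L
(4,1): →(0,1)(W), (4,0)(W) — all W, so L
(4,3): →(0,3)(W), (4,2)(W) — all W, so L
(5,1): →(1,1)(W), (0,1)(W), (5,0)(W) — all W, so L
(5,3): →(1,3)(W), (0,3)(W), (5,2)(W) — all W, so L
(6,1): →(2,1)(W), (1,1)(W), (6,0)(W) — all W, so L
(6,3): →(2,3)(W), (1,3)(W), (6,2)(W) — all W, so L
(7,1): →(3,1)(W), (2,1)(W), (7,0)(W) — all W, so L
(7,3): →(3,3)(W), (2,3)(W), (7,2)(W) — all W, so L
Every other cell has at least one move into one of the L cells above, so it is W.
From (7,4) the player to move can move to (3,4), reaching an L position.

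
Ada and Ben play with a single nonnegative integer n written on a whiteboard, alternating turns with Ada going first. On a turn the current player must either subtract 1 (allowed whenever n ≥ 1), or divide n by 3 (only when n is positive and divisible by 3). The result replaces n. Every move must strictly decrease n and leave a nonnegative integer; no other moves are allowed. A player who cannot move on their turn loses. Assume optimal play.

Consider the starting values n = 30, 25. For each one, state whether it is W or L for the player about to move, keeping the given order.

30: L, 25: W

Use the standard recursion: the mover loses at a terminal position; elsewhere, the mover wins exactly when some move hands the opponent an L position.
n=0: no move → L
n=1: →0(L), so W
n=2: →1(W) only, which is W, so L
n=3: →2(L), so W
n=4: →3(W) only, which is W, so L
n=5: →4(L), so W
n=6: →2(L), so W
n=7: →6(W) only, which is W, so L
n=8: →7(L), so W
n=9: →3(W), 8(W) — all W, so L
n=10: →9(L), so W
n=11: →10(W) only, which is W, so L
n=12: →4(L), so W
n=13: →12(W) only, which is W, so L
n=14: →13(L), so W
n=15: →5(W), 14(W) — all W, so L
n=16: →15(L), so W
n=17: →16(W) only, which is W, so L
n=18: →17(L), so W
n=19: →18(W) only, which is W, so L
n=20: →19(L), so W
n=21: →7(L), so W
n=22: →21(W) only, which is W, so L
n=23: →22(L), so W
n=24: →8(W), 23(W) — all W, so L
n=25: →24(L), so W
n=26: →25(W) only, which is W, so L
n=27: →9(L), so W
n=28: →27(W) only, which is W, so L
n=29: →28(L), so W
n=30: →10(W), 29(W) — all W, so L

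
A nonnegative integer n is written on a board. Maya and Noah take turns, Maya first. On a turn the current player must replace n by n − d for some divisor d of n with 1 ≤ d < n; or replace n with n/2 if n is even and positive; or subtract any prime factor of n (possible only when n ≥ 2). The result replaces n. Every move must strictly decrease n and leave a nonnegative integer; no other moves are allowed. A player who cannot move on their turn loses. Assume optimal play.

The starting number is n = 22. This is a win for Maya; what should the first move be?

Use the standard recursion: the mover loses at a terminal position; elsewhere, the mover wins exactly when some move hands the opponent an L position.
n=0: no move → L
n=1: no move → L
n=2: →0(L), so W
n=3: →0(L), so W
n=4: →2(W), 3(W) — all W, so L
n=5: →0(L), so W
n=6: →4(L), so W
n=7: →0(L), so W
n=8: →4(L), so W
n=9: →6(W), 8(W) — all W, so L
n=10: →9(L), so W
n=11: →0(L), so W
n=12: →9(L), so W
n=13: →0(L), so W
n=14: →7(W), 12(W), 13(W) — all W, so L
n=15: →14(L), so W
n=16: →14(L), so W
n=17: →0(L), so W
n=18: →9(L), so W
n=19: →0(L), so W
n=20: →10(W), 15(W), 16(W), 18(W), 19(W) — all W, so L
n=21: →14(L), so W
n=22: →20(L), so W
From 22, the L positions reachable in one move are: 20.

Move to 20.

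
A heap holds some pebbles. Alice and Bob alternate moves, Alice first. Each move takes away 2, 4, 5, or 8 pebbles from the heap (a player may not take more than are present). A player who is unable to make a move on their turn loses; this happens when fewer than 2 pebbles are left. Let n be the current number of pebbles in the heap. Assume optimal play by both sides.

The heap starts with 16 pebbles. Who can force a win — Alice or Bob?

Bob wins.

Label each position W (a win for the player to move) or L (a loss). A position with no legal move is L; any other position is W exactly when some move reaches an L, and L when every move reaches a W.
n=0: no move → L
n=1: no move → L
n=2: W (go to 0, an L position)
n=3: W (go to 1, an L position)
n=4: W (go to 0, an L position)
n=5: W (go to 1, an L position)
n=6: W (go to 1, an L position)
n=7: L (options 5(W), 3(W), 2(W) are all W)
n=8: W (go to 0, an L position)
n=9: W (go to 7, an L position)
n=10: L (options 8(W), 6(W), 5(W), 2(W) are all W)
n=11: W (go to 7, an L position)
n=12: W (go to 10, an L position)
n=13: L (options 11(W), 9(W), 8(W), 5(W) are all W)
n=14: W (go to 10, an L position)
n=15: W (go to 13, an L position)
n=16: L (options 14(W), 12(W), 11(W), 8(W) are all W)
Every move from 16 reaches a W position, so the mover loses.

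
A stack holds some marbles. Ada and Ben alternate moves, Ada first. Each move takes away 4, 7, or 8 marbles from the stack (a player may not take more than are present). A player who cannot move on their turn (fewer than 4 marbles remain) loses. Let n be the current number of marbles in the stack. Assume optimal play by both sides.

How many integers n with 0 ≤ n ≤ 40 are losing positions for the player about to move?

Compute win/loss labels from the base case upward. A position with no move is L. Any other position is W if it can reach an L in one move, else L.
n=0: no move → L
n=1: no move → L
n=2: no move → L
n=3: no move → L
n=4: W (go to 0, an L position)
n=5: W (go to 1, an L position)
n=6: W (go to 2, an L position)
n=7: W (go to 3, an L position)
n=8: W (go to 1, an L position)
n=9: W (go to 2, an L position)
n=10: W (go to 3, an L position)
n=11: W (go to 3, an L position)
n=12: L (options 8(W), 5(W), 4(W) are all W)
n=13: L (options 9(W), 6(W), 5(W) are all W)
n=14: L (options 10(W), 7(W), 6(W) are all W)
n=15: L (options 11(W), 8(W), 7(W) are all W)
n=16: W (go to 12, an L position)
n=17: W (go to 13, an L position)
n=18: W (go to 14, an L position)
n=19: W (go to 15, an L position)
n=20: W (go to 13, an L position)
n=21: W (go to 14, an L position)
n=22: W (go to 15, an L position)
n=23: W (go to 15, an L position)
n=24: L (options 20(W), 17(W), 16(W) are all W)
n=25: L (options 21(W), 18(W), 17(W) are all W)
n=26: L (options 22(W), 19(W), 18(W) are all W)
n=27: L (options 23(W), 20(W), 19(W) are all W)
n=28: W (go to 24, an L position)
n=29: W (go to 25, an L position)
n=30: W (go to 26, an L position)
n=31: W (go to 27, an L position)
n=32: W (go to 25, an L position)
n=33: W (go to 26, an L position)
n=34: W (go to 27, an L position)
n=35: W (go to 27, an L position)
n=36: L (options 32(W), 29(W), 28(W) are all W)
n=37: L (options 33(W), 30(W), 29(W) are all W)
n=38: L (options 34(W), 31(W), 30(W) are all W)
n=39: L (options 35(W), 32(W), 31(W) are all W)
n=40: W (go to 36, an L position)
L entries with 0 ≤ n ≤ 40: n = 0, 1, 2, 3, 12, 13, 14, 15, 24, 25, 26, 27, 36, 37, 38, 39; that makes 16.

16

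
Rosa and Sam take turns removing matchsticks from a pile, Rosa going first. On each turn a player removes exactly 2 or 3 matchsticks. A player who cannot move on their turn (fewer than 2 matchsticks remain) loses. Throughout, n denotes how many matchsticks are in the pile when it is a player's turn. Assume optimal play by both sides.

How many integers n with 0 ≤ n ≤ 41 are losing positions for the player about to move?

18

Use the standard recursion: the mover loses at a terminal position; elsewhere, the mover wins exactly when some move hands the opponent an L position.
n=0: no move → L
n=1: no move → L
n=2: can move to 0, which is L ⇒ W
n=3: can move to 1, which is L ⇒ W
n=4: can move to 1, which is L ⇒ W
n=5: moves to 3(W), 2(W); every one is W ⇒ L
n=6: moves to 4(W), 3(W); every one is W ⇒ L
n=7: can move to 5, which is L ⇒ W
n=8: can move to 6, which is L ⇒ W
n=9: can move to 6, which is L ⇒ W
n=10: moves to 8(W), 7(W); every one is W ⇒ L
n=11: moves to 9(W), 8(W); every one is W ⇒ L
n=12: can move to 10, which is L ⇒ W
n=13: can move to 11, which is L ⇒ W
n=14: can move to 11, which is L ⇒ W
n=15: moves to 13(W), 12(W); every one is W ⇒ L
n=16: moves to 14(W), 13(W); every one is W ⇒ L
n=17: can move to 15, which is L ⇒ W
n=18: can move to 16, which is L ⇒ W
n=19: can move to 16, which is L ⇒ W
n=20: moves to 18(W), 17(W); every one is W ⇒ L
n=21: moves to 19(W), 18(W); every one is W ⇒ L
n=22: can move to 20, which is L ⇒ W
n=23: can move to 21, which is L ⇒ W
n=24: can move to 21, which is L ⇒ W
n=25: moves to 23(W), 22(W); every one is W ⇒ L
n=26: moves to 24(W), 23(W); every one is W ⇒ L
n=27: can move to 25, which is L ⇒ W
n=28: can move to 26, which is L ⇒ W
n=29: can move to 26, which is L ⇒ W
n=30: moves to 28(W), 27(W); every one is W ⇒ L
n=31: moves to 29(W), 28(W); every one is W ⇒ L
n=32: can move to 30, which is L ⇒ W
n=33: can move to 31, which is L ⇒ W
n=34: can move to 31, which is L ⇒ W
n=35: moves to 33(W), 32(W); every one is W ⇒ L
n=36: moves to 34(W), 33(W); every one is W ⇒ L
n=37: can move to 35, which is L ⇒ W
n=38: can move to 36, which is L ⇒ W
n=39: can move to 36, which is L ⇒ W
n=40: moves to 38(W), 37(W); every one is W ⇒ L
n=41: moves to 39(W), 38(W); every one is W ⇒ L
L entries with 0 ≤ n ≤ 41: n = 0, 1, 5, 6, 10, 11, 15, 16, 20, 21, 25, 26, 30, 31, 35, 36, 40, 41; that makes 18.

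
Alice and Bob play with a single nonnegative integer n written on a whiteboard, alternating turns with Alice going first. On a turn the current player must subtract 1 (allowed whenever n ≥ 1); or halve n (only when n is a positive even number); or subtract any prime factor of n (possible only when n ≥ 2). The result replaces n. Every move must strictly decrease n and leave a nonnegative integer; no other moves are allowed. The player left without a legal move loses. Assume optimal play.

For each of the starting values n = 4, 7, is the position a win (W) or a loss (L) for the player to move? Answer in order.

4: L, 7: W

Work bottom-up. With no move the player to move loses. Otherwise the position is W if at least one move leads to an L position for the opponent, and L if every move leads to a W.
n=0: no move → L
n=1: can move to 0, which is L ⇒ W
n=2: can move to 0, which is L ⇒ W
n=3: can move to 0, which is L ⇒ W
n=4: moves to 2(W), 3(W); every one is W ⇒ L
n=5: can move to 0, which is L ⇒ W
n=6: can move to 4, which is L ⇒ W
n=7: can move to 0, which is L ⇒ W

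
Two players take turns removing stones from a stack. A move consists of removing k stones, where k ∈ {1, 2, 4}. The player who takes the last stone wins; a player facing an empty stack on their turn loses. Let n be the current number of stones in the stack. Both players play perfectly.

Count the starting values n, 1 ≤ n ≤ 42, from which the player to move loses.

14

Positions with no move are L. A position that does have a move is losing for the player to move precisely when every available move leads to a winning position for the opponent. Fill in the labels:
n=0: no move → L
n=1: →0(L), so W
n=2: →0(L), so W
n=3: →2(W), 1(W) — all W, so L
n=4: →3(L), so W
n=5: →3(L), so W
n=6: →5(W), 4(W), 2(W) — all W, so L
n=7: →6(L), so W
n=8: →6(L), so W
n=9: →8(W), 7(W), 5(W) — all W, so L
n=10: →9(L), so W
n=11: →9(L), so W
n=12: →11(W), 10(W), 8(W) — all W, so L
n=13: →12(L), so W
n=14: →12(L), so W
n=15: →14(W), 13(W), 11(W) — all W, so L
n=16: →15(L), so W
n=17: →15(L), so W
n=18: →17(W), 16(W), 14(W) — all W, so L
n=19: →18(L), so W
n=20: →18(L), so W
n=21: →20(W), 19(W), 17(W) — all W, so L
n=22: →21(L), so W
n=23: →21(L), so W
n=24: →23(W), 22(W), 20(W) — all W, so L
n=25: →24(L), so W
n=26: →24(L), so W
n=27: →26(W), 25(W), 23(W) — all W, so L
n=28: →27(L), so W
n=29: →27(L), so W
n=30: →29(W), 28(W), 26(W) — all W, so L
n=31: →30(L), so W
n=32: →30(L), so W
n=33: →32(W), 31(W), 29(W) — all W, so L
n=34: →33(L), so W
n=35: →33(L), so W
n=36: →35(W), 34(W), 32(W) — all W, so L
n=37: →36(L), so W
n=38: →36(L), so W
n=39: →38(W), 37(W), 35(W) — all W, so L
n=40: →39(L), so W
n=41: →39(L), so W
n=42: →41(W), 40(W), 38(W) — all W, so L
L entries with 1 ≤ n ≤ 42 (n=0 is outside the asked range and is not counted): n = 3, 6, 9, 12, 15, 18, 21, 24, 27, 30, 33, 36, 39, 42; that makes 14.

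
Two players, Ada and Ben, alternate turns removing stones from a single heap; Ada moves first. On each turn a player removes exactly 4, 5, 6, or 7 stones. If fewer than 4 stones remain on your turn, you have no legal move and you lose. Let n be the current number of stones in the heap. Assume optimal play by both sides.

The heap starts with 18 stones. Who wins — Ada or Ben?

Ada wins.

Positions with no move are L. A position that does have a move is losing for the player to move precisely when every available move leads to a winning position for the opponent. Fill in the labels:
n=0: no move → L
n=1: no move → L
n=2: no move → L
n=3: no move → L
n=4: →0(L), so W
n=5: →1(L), so W
n=6: →2(L), so W
n=7: →3(L), so W
n=8: →3(L), so W
n=9: →3(L), so W
n=10: →3(L), so W
n=11: →7(W), 6(W), 5(W), 4(W) — all W, so L
n=12: →8(W), 7(W), 6(W), 5(W) — all W, so L
n=13: →9(W), 8(W), 7(W), 6(W) — all W, so L
n=14: →10(W), 9(W), 8(W), 7(W) — all W, so L
n=15: →11(L), so W
n=16: →12(L), so W
n=17: →13(L), so W
n=18: →14(L), so W
From 18 Ada can remove 4, leaving 14, reaching an L position.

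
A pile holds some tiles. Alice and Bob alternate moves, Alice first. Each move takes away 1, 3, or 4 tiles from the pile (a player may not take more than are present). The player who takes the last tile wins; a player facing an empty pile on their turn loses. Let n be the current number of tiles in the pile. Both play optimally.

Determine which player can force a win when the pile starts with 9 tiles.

Bob wins.

Compute win/loss labels from the base case upward. A position with no move is L. Any other position is W if it can reach an L in one move, else L.
n=0: no move → L
n=1: →0(L), so W
n=2: →1(W) only, which is W, so L
n=3: →2(L), so W
n=4: →0(L), so W
n=5: →2(L), so W
n=6: →2(L), so W
n=7: →6(W), 4(W), 3(W) — all W, so L
n=8: →7(L), so W
n=9: →8(W), 6(W), 5(W) — all W, so L
The starting position 9 is L: whatever Alice does, the opponent receives a W position.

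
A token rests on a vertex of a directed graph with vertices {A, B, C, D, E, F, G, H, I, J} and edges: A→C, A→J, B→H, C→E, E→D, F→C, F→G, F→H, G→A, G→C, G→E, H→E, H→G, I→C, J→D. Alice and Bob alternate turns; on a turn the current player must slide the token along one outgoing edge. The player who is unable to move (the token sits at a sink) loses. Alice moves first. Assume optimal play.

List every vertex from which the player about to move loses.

Build the W/L table. Terminal = L. A non-terminal position is W if it has a move to some L; otherwise it is L.
Every edge goes from a vertex to one that appears earlier in the order D, J, E, C, A, G, H, B, I, F, so processing vertices in that order labels each vertex after all of its successors.
D: no outgoing edge → L
J: reaches L-position D → W
E: reaches L-position D → W
C: only reaches E(W), which is W → L
A: reaches L-position C → W
G: reaches L-position C → W
H: only reaches G(W), E(W), all W → L
B: reaches L-position H → W
I: reaches L-position C → W
F: reaches L-position H → W
The losing starting vertices are exactly the entries labelled L in this table (3 of them).

C, D, H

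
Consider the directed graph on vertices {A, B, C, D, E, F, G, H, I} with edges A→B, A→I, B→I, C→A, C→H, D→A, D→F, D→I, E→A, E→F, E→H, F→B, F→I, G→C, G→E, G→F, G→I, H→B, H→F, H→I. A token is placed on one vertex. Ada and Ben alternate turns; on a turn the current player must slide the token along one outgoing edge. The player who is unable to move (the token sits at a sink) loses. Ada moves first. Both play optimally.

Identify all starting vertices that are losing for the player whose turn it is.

Compute win/loss labels from the base case upward. A position with no move is L. Any other position is W if it can reach an L in one move, else L.
Every edge goes from a vertex to one that appears earlier in the order I, B, F, H, A, D, E, C, G, so processing vertices in that order labels each vertex after all of its successors.
I: no outgoing edge → L
B: can move to I, which is L ⇒ W
F: can move to I, which is L ⇒ W
H: can move to I, which is L ⇒ W
A: can move to I, which is L ⇒ W
D: can move to I, which is L ⇒ W
E: moves to A(W), H(W), F(W); every one is W ⇒ L
C: moves to A(W), H(W); every one is W ⇒ L
G: can move to C, which is L ⇒ W
Reading off the rows marked L gives the requested list; there are 3 such vertices.

C, E, I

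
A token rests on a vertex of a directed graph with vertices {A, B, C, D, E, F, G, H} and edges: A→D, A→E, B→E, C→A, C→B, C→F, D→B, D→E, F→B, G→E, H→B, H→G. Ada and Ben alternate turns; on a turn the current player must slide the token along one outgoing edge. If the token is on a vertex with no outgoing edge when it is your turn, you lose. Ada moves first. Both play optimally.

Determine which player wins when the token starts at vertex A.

Label each position W (a win for the player to move) or L (a loss). A position with no legal move is L; any other position is W exactly when some move reaches an L, and L when every move reaches a W.
Every edge goes from a vertex to one that appears earlier in the order E, B, F, G, D, A, H, C, so processing vertices in that order labels each vertex after all of its successors.
E: no outgoing edge → L
B: can move to E, which is L ⇒ W
F: the only move is to B(W), a W ⇒ L
G: can move to E, which is L ⇒ W
D: can move to E, which is L ⇒ W
A: can move to E, which is L ⇒ W
H: moves to G(W), B(W); every one is W ⇒ L
C: can move to F, which is L ⇒ W
The starting position A is W: Ada should move to E, handing over an L position.

Ada wins.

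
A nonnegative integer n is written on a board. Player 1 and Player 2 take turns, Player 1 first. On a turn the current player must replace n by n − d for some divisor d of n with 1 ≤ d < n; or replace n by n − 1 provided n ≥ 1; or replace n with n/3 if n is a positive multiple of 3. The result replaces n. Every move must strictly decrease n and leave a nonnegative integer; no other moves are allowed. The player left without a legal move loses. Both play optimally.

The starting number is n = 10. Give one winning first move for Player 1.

Build the W/L table. Terminal = L. A non-terminal position is W if it has a move to some L; otherwise it is L.
n=0: no move → L
n=1: can move to 0, which is L ⇒ W
n=2: the only move is to 1(W), a W ⇒ L
n=3: can move to 2, which is L ⇒ W
n=4: can move to 2, which is L ⇒ W
n=5: the only move is to 4(W), a W ⇒ L
n=6: can move to 2, which is L ⇒ W
n=7: the only move is to 6(W), a W ⇒ L
n=8: can move to 7, which is L ⇒ W
n=9: moves to 3(W), 6(W), 8(W); every one is W ⇒ L
n=10: can move to 5, which is L ⇒ W
From 10, the L positions reachable in one move are: 5, 9. Any move reaching one of these is winning.

Move to 5.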